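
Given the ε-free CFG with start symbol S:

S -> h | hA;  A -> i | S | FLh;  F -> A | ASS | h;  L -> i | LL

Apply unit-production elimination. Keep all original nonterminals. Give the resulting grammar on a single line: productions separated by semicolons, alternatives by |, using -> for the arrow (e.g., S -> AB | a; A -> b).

Unit productions: A->S, F->A.
Unit pairs (A ⇒* B via units): (A,S), (F,A), (F,S).
S: inherits non-unit rules of {S} → h | hA.
A: inherits non-unit rules of {A, S} → FLh | h | hA | i.
F: inherits non-unit rules of {A, F, S} → ASS | FLh | h | hA | i.
L: inherits non-unit rules of {L} → LL | i.

S -> h | hA; A -> h | i | hA | FLh; F -> h | i | hA | ASS | FLh; L -> i | LL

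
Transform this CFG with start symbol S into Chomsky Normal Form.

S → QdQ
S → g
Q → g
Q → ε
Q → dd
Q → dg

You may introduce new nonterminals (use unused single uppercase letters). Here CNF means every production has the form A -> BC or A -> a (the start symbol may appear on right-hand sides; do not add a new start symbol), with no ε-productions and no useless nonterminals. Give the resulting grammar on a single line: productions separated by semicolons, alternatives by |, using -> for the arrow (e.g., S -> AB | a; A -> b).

S -> d | g | AQ | QA | QC; A -> d; B -> g; C -> AQ; Q -> g | AA | AB

Nullable: {Q}; after ε-elimination: S -> d | g | Qd | dQ | QdQ; Q -> g | dd | dg.
No unit productions to eliminate.
TERM: introduce A -> d, B -> g and substitute in every rule of length ≥2.
BIN: S -> QAQ becomes S -> QC, C -> AQ.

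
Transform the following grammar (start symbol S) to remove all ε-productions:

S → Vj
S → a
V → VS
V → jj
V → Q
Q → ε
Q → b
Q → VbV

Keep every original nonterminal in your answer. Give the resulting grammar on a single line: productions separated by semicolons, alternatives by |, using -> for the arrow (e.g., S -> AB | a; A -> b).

S -> a | j | Vj; Q -> b | Vb | bV | VbV; V -> Q | S | VS | jj

Nullable set: {Q, V}.
S -> Vj: V nullable, giving Vj | j.
Drop Q -> ε.
Q -> VbV: V, V nullable, giving Vb | VbV | b | bV.
V -> Q: Q nullable, giving Q.
V -> VS: V nullable, giving S | VS.
Unchanged (no nullable symbols): S -> a; Q -> b; V -> jj.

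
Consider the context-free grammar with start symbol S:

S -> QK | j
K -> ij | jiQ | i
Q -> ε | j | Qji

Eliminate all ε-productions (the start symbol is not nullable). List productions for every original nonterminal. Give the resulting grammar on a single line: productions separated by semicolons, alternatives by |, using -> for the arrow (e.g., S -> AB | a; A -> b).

S -> K | j | QK; K -> i | ij | ji | jiQ; Q -> j | ji | Qji

Nullable set: {Q}.
S -> QK: Q nullable, giving K | QK.
K -> jiQ: Q nullable, giving ji | jiQ.
Drop Q -> ε.
Q -> Qji: Q nullable, giving Qji | ji.
Unchanged (no nullable symbols): S -> j; K -> i; K -> ij; Q -> j.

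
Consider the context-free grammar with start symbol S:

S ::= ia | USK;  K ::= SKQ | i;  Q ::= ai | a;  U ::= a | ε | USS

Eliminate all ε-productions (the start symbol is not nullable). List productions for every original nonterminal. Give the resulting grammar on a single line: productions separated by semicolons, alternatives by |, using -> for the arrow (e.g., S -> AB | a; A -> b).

Nullable set: {U}.
S -> USK: U nullable, giving SK | USK.
Drop U -> ε.
U -> USS: U nullable, giving SS | USS.
Unchanged (no nullable symbols): S -> ia; K -> SKQ; K -> i; Q -> a; Q -> ai; U -> a.

S -> SK | ia | USK; K -> i | SKQ; Q -> a | ai; U -> a | SS | USS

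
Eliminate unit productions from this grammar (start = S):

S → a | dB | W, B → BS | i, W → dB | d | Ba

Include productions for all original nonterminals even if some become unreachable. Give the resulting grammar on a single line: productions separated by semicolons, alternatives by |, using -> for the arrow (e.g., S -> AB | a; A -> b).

S -> a | d | Ba | dB; B -> i | BS; W -> d | Ba | dB

Unit productions: S->W.
Unit pairs (A ⇒* B via units): (S,W).
S: inherits non-unit rules of {S, W} → Ba | a | d | dB.
B: inherits non-unit rules of {B} → BS | i.
W: inherits non-unit rules of {W} → Ba | d | dB.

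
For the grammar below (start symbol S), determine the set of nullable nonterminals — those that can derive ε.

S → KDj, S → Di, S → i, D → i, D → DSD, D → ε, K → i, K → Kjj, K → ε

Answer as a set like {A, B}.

Directly nullable (have an ε-rule): {D, K}.
Not nullable: S — each has a terminal in every rule's right-hand side or depends on a non-nullable symbol.

{D, K}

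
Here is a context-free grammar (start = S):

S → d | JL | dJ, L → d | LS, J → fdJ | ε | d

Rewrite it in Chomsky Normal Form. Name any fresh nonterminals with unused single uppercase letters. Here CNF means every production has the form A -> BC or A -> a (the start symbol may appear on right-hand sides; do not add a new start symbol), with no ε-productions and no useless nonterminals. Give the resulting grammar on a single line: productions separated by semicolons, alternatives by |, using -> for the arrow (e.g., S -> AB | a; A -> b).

Nullable: {J}; after ε-elimination: S -> L | d | JL | dJ; J -> d | fd | fdJ; L -> d | LS.
After unit-elimination: S -> d | JL | LS | dJ; J -> d | fd | fdJ; L -> d | LS.
TERM: introduce B -> d, A -> f and substitute in every rule of length ≥2.
BIN: J -> ABJ becomes J -> AC, C -> BJ.

S -> d | BJ | JL | LS; A -> f; B -> d; C -> BJ; J -> d | AB | AC; L -> d | LS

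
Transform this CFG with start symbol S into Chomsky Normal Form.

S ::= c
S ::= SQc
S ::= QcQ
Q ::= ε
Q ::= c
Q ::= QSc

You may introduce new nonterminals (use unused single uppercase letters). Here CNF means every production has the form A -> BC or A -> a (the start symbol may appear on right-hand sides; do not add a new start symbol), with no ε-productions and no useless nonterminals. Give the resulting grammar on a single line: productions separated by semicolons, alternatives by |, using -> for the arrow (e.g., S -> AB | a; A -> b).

S -> c | AQ | QA | QC | SA | SD; A -> c; B -> SA; C -> AQ; D -> QA; Q -> c | QB | SA

Nullable: {Q}; after ε-elimination: S -> c | Qc | Sc | cQ | QcQ | SQc; Q -> c | Sc | QSc.
No unit productions to eliminate.
TERM: introduce A -> c and substitute in every rule of length ≥2.
BIN: Q -> QSA becomes Q -> QB, B -> SA; S -> QAQ becomes S -> QC, C -> AQ; S -> SQA becomes S -> SD, D -> QA.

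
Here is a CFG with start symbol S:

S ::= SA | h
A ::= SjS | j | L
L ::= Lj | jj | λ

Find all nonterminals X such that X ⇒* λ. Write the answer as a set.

{A, L}

Directly nullable (have an ε-rule): {L}.
A is nullable via A -> L (every symbol on the right is already known nullable).
Not nullable: S — each has a terminal in every rule's right-hand side or depends on a non-nullable symbol.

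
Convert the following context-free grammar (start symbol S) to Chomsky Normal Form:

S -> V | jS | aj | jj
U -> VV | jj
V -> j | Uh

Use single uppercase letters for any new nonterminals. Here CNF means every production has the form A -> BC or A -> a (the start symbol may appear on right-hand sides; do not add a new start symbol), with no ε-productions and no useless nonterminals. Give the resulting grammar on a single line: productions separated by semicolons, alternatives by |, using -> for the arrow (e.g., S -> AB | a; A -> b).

S -> j | BC | CC | CS | UA; A -> h; B -> a; C -> j; U -> CC | VV; V -> j | UA

No ε-productions.
After unit-elimination: S -> j | Uh | aj | jS | jj; U -> VV | jj; V -> j | Uh.
TERM: introduce B -> a, A -> h, C -> j and substitute in every rule of length ≥2.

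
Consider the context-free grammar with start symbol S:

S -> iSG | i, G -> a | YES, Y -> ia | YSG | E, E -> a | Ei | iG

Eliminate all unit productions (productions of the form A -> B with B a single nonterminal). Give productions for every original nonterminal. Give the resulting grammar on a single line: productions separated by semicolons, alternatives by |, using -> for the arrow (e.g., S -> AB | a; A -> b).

S -> i | iSG; E -> a | Ei | iG; G -> a | YES; Y -> a | Ei | iG | ia | YSG

Unit productions: Y->E.
Unit pairs (A ⇒* B via units): (Y,E).
S: inherits non-unit rules of {S} → i | iSG.
E: inherits non-unit rules of {E} → Ei | a | iG.
G: inherits non-unit rules of {G} → YES | a.
Y: inherits non-unit rules of {E, Y} → Ei | YSG | a | iG | ia.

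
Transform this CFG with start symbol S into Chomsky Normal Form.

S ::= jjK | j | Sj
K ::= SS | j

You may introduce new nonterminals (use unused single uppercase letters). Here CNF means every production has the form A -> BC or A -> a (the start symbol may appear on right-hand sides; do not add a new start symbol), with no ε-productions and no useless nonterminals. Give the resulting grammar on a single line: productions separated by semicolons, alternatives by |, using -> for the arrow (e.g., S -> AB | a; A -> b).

S -> j | AB | SA; A -> j; B -> AK; K -> j | SS

No ε-productions.
No unit productions to eliminate.
TERM: introduce A -> j and substitute in every rule of length ≥2.
BIN: S -> AAK becomes S -> AB, B -> AK.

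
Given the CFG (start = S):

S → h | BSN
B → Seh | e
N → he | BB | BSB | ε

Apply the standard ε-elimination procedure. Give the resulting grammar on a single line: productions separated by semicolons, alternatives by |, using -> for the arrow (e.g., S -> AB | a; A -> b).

S -> h | BS | BSN; B -> e | Seh; N -> BB | he | BSB

Nullable set: {N}.
S -> BSN: N nullable, giving BS | BSN.
Drop N -> ε.
Unchanged (no nullable symbols): S -> h; B -> Seh; B -> e; N -> BB; N -> BSB; N -> he.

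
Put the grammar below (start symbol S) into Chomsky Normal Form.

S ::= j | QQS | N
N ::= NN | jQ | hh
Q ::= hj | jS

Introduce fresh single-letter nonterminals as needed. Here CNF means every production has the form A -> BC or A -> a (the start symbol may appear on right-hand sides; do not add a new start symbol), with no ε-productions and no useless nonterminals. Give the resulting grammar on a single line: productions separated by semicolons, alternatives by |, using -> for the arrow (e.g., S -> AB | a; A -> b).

S -> j | AA | BQ | NN | QC; A -> h; B -> j; C -> QS; N -> AA | BQ | NN; Q -> AB | BS

No ε-productions.
After unit-elimination: S -> j | NN | hh | jQ | QQS; N -> NN | hh | jQ; Q -> hj | jS.
TERM: introduce A -> h, B -> j and substitute in every rule of length ≥2.
BIN: S -> QQS becomes S -> QC, C -> QS.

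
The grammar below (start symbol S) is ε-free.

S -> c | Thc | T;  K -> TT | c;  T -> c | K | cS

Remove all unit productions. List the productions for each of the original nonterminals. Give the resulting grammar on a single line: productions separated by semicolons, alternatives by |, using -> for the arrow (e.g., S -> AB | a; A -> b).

S -> c | TT | cS | Thc; K -> c | TT; T -> c | TT | cS

Unit productions: S->T, T->K.
Unit pairs (A ⇒* B via units): (S,K), (S,T), (T,K).
S: inherits non-unit rules of {K, S, T} → TT | Thc | c | cS.
K: inherits non-unit rules of {K} → TT | c.
T: inherits non-unit rules of {K, T} → TT | c | cS.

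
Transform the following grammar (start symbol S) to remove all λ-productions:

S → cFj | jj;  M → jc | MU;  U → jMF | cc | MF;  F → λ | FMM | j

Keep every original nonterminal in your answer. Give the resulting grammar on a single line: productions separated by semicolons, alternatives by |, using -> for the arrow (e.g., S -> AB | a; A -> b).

S -> cj | jj | cFj; F -> j | MM | FMM; M -> MU | jc; U -> M | MF | cc | jM | jMF

Nullable set: {F}.
S -> cFj: F nullable, giving cFj | cj.
Drop F -> λ.
F -> FMM: F nullable, giving FMM | MM.
U -> MF: F nullable, giving M | MF.
U -> jMF: F nullable, giving jM | jMF.
Unchanged (no nullable symbols): S -> jj; F -> j; M -> MU; M -> jc; U -> cc.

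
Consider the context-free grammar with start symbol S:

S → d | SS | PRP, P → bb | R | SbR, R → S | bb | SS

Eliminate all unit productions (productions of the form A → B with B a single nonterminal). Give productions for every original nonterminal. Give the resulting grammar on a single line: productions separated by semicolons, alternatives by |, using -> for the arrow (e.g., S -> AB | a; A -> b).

S -> d | SS | PRP; P -> d | SS | bb | PRP | SbR; R -> d | SS | bb | PRP

Unit productions: P->R, R->S.
Unit pairs (A ⇒* B via units): (P,R), (P,S), (R,S).
S: inherits non-unit rules of {S} → PRP | SS | d.
P: inherits non-unit rules of {P, R, S} → PRP | SS | SbR | bb | d.
R: inherits non-unit rules of {R, S} → PRP | SS | bb | d.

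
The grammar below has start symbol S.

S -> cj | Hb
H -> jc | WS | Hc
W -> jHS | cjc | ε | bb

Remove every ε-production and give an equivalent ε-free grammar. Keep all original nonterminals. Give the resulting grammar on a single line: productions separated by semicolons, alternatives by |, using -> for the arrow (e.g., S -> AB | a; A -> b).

S -> Hb | cj; H -> S | Hc | WS | jc; W -> bb | cjc | jHS

Nullable set: {W}.
H -> WS: W nullable, giving S | WS.
Drop W -> ε.
Unchanged (no nullable symbols): S -> Hb; S -> cj; H -> Hc; H -> jc; W -> bb; W -> cjc; W -> jHS.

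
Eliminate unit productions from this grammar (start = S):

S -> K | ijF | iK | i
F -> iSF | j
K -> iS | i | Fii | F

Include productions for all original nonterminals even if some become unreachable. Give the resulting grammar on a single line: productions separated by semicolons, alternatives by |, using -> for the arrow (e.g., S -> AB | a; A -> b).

S -> i | j | iK | iS | Fii | iSF | ijF; F -> j | iSF; K -> i | j | iS | Fii | iSF

Unit productions: K->F, S->K.
Unit pairs (A ⇒* B via units): (K,F), (S,F), (S,K).
S: inherits non-unit rules of {F, K, S} → Fii | i | iK | iS | iSF | ijF | j.
F: inherits non-unit rules of {F} → iSF | j.
K: inherits non-unit rules of {F, K} → Fii | i | iS | iSF | j.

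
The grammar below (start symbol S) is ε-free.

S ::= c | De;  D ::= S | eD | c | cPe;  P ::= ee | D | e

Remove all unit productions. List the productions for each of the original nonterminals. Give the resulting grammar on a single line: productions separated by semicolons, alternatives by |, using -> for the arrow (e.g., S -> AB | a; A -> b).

Unit productions: D->S, P->D.
Unit pairs (A ⇒* B via units): (D,S), (P,D), (P,S).
S: inherits non-unit rules of {S} → De | c.
D: inherits non-unit rules of {D, S} → De | c | cPe | eD.
P: inherits non-unit rules of {D, P, S} → De | c | cPe | e | eD | ee.

S -> c | De; D -> c | De | eD | cPe; P -> c | e | De | eD | ee | cPe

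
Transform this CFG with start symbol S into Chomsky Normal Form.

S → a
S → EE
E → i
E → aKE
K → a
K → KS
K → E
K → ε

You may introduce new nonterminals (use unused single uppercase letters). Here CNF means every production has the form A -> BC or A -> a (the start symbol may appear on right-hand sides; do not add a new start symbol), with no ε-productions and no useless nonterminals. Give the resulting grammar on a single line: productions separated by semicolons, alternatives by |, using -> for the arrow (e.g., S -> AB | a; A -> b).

Nullable: {K}; after ε-elimination: S -> a | EE; E -> i | aE | aKE; K -> E | S | a | KS.
After unit-elimination: S -> a | EE; E -> i | aE | aKE; K -> a | i | EE | KS | aE | aKE.
TERM: introduce A -> a and substitute in every rule of length ≥2.
BIN: E -> AKE becomes E -> AB, B -> KE; K -> AKE becomes K -> AC, C -> KE.

S -> a | EE; A -> a; B -> KE; C -> KE; E -> i | AB | AE; K -> a | i | AC | AE | EE | KS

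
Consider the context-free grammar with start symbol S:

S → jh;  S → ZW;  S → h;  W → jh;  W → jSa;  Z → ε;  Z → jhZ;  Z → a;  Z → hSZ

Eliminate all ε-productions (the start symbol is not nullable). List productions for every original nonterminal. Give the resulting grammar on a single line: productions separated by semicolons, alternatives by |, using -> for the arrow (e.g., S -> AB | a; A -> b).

Nullable set: {Z}.
S -> ZW: Z nullable, giving W | ZW.
Drop Z -> ε.
Z -> hSZ: Z nullable, giving hS | hSZ.
Z -> jhZ: Z nullable, giving jh | jhZ.
Unchanged (no nullable symbols): S -> h; S -> jh; W -> jSa; W -> jh; Z -> a.

S -> W | h | ZW | jh; W -> jh | jSa; Z -> a | hS | jh | hSZ | jhZ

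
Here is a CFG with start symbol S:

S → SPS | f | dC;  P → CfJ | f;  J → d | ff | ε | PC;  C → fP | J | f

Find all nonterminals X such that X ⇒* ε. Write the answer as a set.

Directly nullable (have an ε-rule): {J}.
C is nullable via C -> J (every symbol on the right is already known nullable).
Not nullable: P, S — each has a terminal in every rule's right-hand side or depends on a non-nullable symbol.

{C, J}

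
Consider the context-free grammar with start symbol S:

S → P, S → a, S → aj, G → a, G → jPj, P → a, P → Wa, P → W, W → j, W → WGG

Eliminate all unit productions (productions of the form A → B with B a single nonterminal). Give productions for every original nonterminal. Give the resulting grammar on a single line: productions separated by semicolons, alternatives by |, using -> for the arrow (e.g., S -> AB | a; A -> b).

S -> a | j | Wa | aj | WGG; G -> a | jPj; P -> a | j | Wa | WGG; W -> j | WGG

Unit productions: P->W, S->P.
Unit pairs (A ⇒* B via units): (P,W), (S,P), (S,W).
S: inherits non-unit rules of {P, S, W} → WGG | Wa | a | aj | j.
G: inherits non-unit rules of {G} → a | jPj.
P: inherits non-unit rules of {P, W} → WGG | Wa | a | j.
W: inherits non-unit rules of {W} → WGG | j.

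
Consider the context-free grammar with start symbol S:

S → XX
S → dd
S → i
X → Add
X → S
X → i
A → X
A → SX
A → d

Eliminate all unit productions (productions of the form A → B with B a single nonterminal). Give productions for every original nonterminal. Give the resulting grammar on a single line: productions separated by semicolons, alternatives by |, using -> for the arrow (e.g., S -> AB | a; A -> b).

S -> i | XX | dd; A -> d | i | SX | XX | dd | Add; X -> i | XX | dd | Add

Unit productions: A->X, X->S.
Unit pairs (A ⇒* B via units): (A,S), (A,X), (X,S).
S: inherits non-unit rules of {S} → XX | dd | i.
A: inherits non-unit rules of {A, S, X} → Add | SX | XX | d | dd | i.
X: inherits non-unit rules of {S, X} → Add | XX | dd | i.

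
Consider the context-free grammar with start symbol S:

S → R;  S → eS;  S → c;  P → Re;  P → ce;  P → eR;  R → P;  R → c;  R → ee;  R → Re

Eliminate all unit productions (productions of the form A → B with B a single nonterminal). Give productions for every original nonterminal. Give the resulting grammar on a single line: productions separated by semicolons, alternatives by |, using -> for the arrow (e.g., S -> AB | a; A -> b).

Unit productions: R->P, S->R.
Unit pairs (A ⇒* B via units): (R,P), (S,P), (S,R).
S: inherits non-unit rules of {P, R, S} → Re | c | ce | eR | eS | ee.
P: inherits non-unit rules of {P} → Re | ce | eR.
R: inherits non-unit rules of {P, R} → Re | c | ce | eR | ee.

S -> c | Re | ce | eR | eS | ee; P -> Re | ce | eR; R -> c | Re | ce | eR | ee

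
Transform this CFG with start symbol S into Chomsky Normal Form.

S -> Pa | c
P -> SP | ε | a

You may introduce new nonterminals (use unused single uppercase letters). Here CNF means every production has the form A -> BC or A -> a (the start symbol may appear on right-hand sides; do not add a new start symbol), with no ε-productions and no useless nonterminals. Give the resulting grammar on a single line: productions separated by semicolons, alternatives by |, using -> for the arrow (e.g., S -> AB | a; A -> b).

Nullable: {P}; after ε-elimination: S -> a | c | Pa; P -> S | a | SP.
After unit-elimination: S -> a | c | Pa; P -> a | c | Pa | SP.
TERM: introduce A -> a and substitute in every rule of length ≥2.

S -> a | c | PA; A -> a; P -> a | c | PA | SP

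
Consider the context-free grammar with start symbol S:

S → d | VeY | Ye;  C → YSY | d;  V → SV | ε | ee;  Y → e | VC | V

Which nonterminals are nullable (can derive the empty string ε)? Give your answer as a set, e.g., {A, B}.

Directly nullable (have an ε-rule): {V}.
Y is nullable via Y -> V (every symbol on the right is already known nullable).
Not nullable: C, S — each has a terminal in every rule's right-hand side or depends on a non-nullable symbol.

{V, Y}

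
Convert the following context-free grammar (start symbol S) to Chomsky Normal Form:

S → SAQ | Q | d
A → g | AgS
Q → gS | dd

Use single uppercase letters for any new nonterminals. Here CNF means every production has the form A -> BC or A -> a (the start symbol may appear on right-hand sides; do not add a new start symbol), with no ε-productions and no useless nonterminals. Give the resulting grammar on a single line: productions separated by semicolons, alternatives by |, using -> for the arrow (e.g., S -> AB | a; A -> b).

S -> d | BS | CC | SE; A -> g | AD; B -> g; C -> d; D -> BS; E -> AQ; Q -> BS | CC

No ε-productions.
After unit-elimination: S -> d | dd | gS | SAQ; A -> g | AgS; Q -> dd | gS.
TERM: introduce C -> d, B -> g and substitute in every rule of length ≥2.
BIN: A -> ABS becomes A -> AD, D -> BS; S -> SAQ becomes S -> SE, E -> AQ.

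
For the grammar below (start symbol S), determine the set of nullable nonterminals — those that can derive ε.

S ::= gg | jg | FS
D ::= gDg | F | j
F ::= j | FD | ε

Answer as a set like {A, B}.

{D, F}

Directly nullable (have an ε-rule): {F}.
D is nullable via D -> F (every symbol on the right is already known nullable).
Not nullable: S — each has a terminal in every rule's right-hand side or depends on a non-nullable symbol.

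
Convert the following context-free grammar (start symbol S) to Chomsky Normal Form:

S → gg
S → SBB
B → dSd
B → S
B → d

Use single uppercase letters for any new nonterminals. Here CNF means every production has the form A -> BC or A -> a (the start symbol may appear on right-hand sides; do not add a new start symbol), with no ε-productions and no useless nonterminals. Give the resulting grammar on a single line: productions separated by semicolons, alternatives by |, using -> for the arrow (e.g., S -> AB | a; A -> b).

No ε-productions.
After unit-elimination: S -> gg | SBB; B -> d | gg | SBB | dSd.
TERM: introduce A -> d, C -> g and substitute in every rule of length ≥2.
BIN: B -> ASA becomes B -> AD, D -> SA; B -> SBB becomes B -> SE, E -> BB; S -> SBB becomes S -> SF, F -> BB.

S -> CC | SF; A -> d; B -> d | AD | CC | SE; C -> g; D -> SA; E -> BB; F -> BB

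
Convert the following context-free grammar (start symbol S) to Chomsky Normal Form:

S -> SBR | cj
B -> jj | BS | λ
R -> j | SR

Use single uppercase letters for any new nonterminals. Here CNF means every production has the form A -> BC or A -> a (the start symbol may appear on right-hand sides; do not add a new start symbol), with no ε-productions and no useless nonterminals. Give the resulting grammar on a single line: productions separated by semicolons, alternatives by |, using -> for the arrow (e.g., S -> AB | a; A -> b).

S -> AC | SE | SR; A -> c; B -> AC | BS | CC | SD | SR; C -> j; D -> BR; E -> BR; R -> j | SR

Nullable: {B}; after ε-elimination: S -> SR | cj | SBR; B -> S | BS | jj; R -> j | SR.
After unit-elimination: S -> SR | cj | SBR; B -> BS | SR | cj | jj | SBR; R -> j | SR.
TERM: introduce A -> c, C -> j and substitute in every rule of length ≥2.
BIN: B -> SBR becomes B -> SD, D -> BR; S -> SBR becomes S -> SE, E -> BR.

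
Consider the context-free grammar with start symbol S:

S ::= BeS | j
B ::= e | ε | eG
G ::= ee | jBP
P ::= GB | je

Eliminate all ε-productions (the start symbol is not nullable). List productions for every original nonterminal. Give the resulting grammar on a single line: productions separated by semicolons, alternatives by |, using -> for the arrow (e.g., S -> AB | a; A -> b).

Nullable set: {B}.
S -> BeS: B nullable, giving BeS | eS.
Drop B -> ε.
G -> jBP: B nullable, giving jBP | jP.
P -> GB: B nullable, giving G | GB.
Unchanged (no nullable symbols): S -> j; B -> e; B -> eG; G -> ee; P -> je.

S -> j | eS | BeS; B -> e | eG; G -> ee | jP | jBP; P -> G | GB | je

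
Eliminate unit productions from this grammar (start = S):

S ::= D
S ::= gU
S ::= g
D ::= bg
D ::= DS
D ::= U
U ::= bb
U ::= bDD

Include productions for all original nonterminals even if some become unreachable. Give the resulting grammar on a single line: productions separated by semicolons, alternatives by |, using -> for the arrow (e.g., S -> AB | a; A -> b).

S -> g | DS | bb | bg | gU | bDD; D -> DS | bb | bg | bDD; U -> bb | bDD

Unit productions: D->U, S->D.
Unit pairs (A ⇒* B via units): (D,U), (S,D), (S,U).
S: inherits non-unit rules of {D, S, U} → DS | bDD | bb | bg | g | gU.
D: inherits non-unit rules of {D, U} → DS | bDD | bb | bg.
U: inherits non-unit rules of {U} → bDD | bb.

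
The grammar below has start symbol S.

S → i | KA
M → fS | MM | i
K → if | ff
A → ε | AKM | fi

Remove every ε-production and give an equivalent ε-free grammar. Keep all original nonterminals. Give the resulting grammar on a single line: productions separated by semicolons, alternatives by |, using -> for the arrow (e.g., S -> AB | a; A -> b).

Nullable set: {A}.
S -> KA: A nullable, giving K | KA.
Drop A -> ε.
A -> AKM: A nullable, giving AKM | KM.
Unchanged (no nullable symbols): S -> i; A -> fi; K -> ff; K -> if; M -> MM; M -> fS; M -> i.

S -> K | i | KA; A -> KM | fi | AKM; K -> ff | if; M -> i | MM | fS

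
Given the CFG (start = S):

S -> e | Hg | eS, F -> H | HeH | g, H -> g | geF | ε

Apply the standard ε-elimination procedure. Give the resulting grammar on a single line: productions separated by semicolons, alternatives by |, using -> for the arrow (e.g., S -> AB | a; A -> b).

S -> e | g | Hg | eS; F -> H | e | g | He | eH | HeH; H -> g | ge | geF

Nullable set: {F, H}.
S -> Hg: H nullable, giving Hg | g.
F -> H: H nullable, giving H.
F -> HeH: H, H nullable, giving He | HeH | e | eH.
Drop H -> ε.
H -> geF: F nullable, giving ge | geF.
Unchanged (no nullable symbols): S -> e; S -> eS; F -> g; H -> g.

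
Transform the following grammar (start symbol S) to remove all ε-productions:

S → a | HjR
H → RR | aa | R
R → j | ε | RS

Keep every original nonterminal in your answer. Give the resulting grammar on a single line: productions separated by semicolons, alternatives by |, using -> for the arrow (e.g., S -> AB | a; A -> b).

Nullable set: {H, R}.
S -> HjR: H, R nullable, giving Hj | HjR | j | jR.
H -> R: R nullable, giving R.
H -> RR: R, R nullable, giving R | RR.
Drop R -> ε.
R -> RS: R nullable, giving RS | S.
Unchanged (no nullable symbols): S -> a; H -> aa; R -> j.

S -> a | j | Hj | jR | HjR; H -> R | RR | aa; R -> S | j | RS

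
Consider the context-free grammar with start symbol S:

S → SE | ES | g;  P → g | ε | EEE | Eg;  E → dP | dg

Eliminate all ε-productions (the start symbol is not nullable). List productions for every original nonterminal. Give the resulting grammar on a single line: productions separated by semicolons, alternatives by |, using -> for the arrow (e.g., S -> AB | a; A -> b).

S -> g | ES | SE; E -> d | dP | dg; P -> g | Eg | EEE

Nullable set: {P}.
E -> dP: P nullable, giving d | dP.
Drop P -> ε.
Unchanged (no nullable symbols): S -> ES; S -> SE; S -> g; E -> dg; P -> EEE; P -> Eg; P -> g.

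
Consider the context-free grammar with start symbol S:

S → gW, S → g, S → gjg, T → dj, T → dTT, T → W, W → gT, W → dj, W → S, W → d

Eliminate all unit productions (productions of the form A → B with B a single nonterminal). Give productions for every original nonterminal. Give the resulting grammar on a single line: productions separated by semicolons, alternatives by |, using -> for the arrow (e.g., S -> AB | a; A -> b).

S -> g | gW | gjg; T -> d | g | dj | gT | gW | dTT | gjg; W -> d | g | dj | gT | gW | gjg

Unit productions: T->W, W->S.
Unit pairs (A ⇒* B via units): (T,S), (T,W), (W,S).
S: inherits non-unit rules of {S} → g | gW | gjg.
T: inherits non-unit rules of {S, T, W} → d | dTT | dj | g | gT | gW | gjg.
W: inherits non-unit rules of {S, W} → d | dj | g | gT | gW | gjg.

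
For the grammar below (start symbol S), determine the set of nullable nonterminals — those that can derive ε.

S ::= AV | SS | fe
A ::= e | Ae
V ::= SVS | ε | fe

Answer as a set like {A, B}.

{V}

Directly nullable (have an ε-rule): {V}.
Not nullable: A, S — each has a terminal in every rule's right-hand side or depends on a non-nullable symbol.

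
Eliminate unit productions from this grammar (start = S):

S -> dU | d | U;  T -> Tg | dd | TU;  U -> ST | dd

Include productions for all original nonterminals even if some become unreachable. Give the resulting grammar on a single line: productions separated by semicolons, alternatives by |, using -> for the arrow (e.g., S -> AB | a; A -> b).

Unit productions: S->U.
Unit pairs (A ⇒* B via units): (S,U).
S: inherits non-unit rules of {S, U} → ST | d | dU | dd.
T: inherits non-unit rules of {T} → TU | Tg | dd.
U: inherits non-unit rules of {U} → ST | dd.

S -> d | ST | dU | dd; T -> TU | Tg | dd; U -> ST | dd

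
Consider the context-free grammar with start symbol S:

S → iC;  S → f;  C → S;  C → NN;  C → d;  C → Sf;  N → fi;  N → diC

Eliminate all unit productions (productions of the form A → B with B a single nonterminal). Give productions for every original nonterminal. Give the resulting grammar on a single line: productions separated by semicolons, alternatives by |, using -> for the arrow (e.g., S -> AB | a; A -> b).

S -> f | iC; C -> d | f | NN | Sf | iC; N -> fi | diC

Unit productions: C->S.
Unit pairs (A ⇒* B via units): (C,S).
S: inherits non-unit rules of {S} → f | iC.
C: inherits non-unit rules of {C, S} → NN | Sf | d | f | iC.
N: inherits non-unit rules of {N} → diC | fi.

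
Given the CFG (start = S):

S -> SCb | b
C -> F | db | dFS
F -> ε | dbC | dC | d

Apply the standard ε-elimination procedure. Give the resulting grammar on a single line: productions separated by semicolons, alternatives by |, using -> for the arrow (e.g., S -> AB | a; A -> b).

S -> b | Sb | SCb; C -> F | dS | db | dFS; F -> d | dC | db | dbC

Nullable set: {C, F}.
S -> SCb: C nullable, giving SCb | Sb.
C -> F: F nullable, giving F.
C -> dFS: F nullable, giving dFS | dS.
Drop F -> ε.
F -> dC: C nullable, giving d | dC.
F -> dbC: C nullable, giving db | dbC.
Unchanged (no nullable symbols): S -> b; C -> db; F -> d.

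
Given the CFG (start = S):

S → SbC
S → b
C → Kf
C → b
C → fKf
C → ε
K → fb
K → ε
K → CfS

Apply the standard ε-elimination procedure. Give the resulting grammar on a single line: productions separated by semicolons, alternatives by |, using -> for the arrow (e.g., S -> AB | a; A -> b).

S -> b | Sb | SbC; C -> b | f | Kf | ff | fKf; K -> fS | fb | CfS

Nullable set: {C, K}.
S -> SbC: C nullable, giving Sb | SbC.
Drop C -> ε.
C -> Kf: K nullable, giving Kf | f.
C -> fKf: K nullable, giving fKf | ff.
Drop K -> ε.
K -> CfS: C nullable, giving CfS | fS.
Unchanged (no nullable symbols): S -> b; C -> b; K -> fb.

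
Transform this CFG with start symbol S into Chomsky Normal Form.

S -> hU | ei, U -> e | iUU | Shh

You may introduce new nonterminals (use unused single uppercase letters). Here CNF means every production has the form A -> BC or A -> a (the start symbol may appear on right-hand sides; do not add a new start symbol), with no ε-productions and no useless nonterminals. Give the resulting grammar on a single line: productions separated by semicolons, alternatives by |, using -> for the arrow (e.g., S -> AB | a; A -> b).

S -> AB | CU; A -> e; B -> i; C -> h; D -> UU; E -> CC; U -> e | BD | SE

No ε-productions.
No unit productions to eliminate.
TERM: introduce A -> e, C -> h, B -> i and substitute in every rule of length ≥2.
BIN: U -> BUU becomes U -> BD, D -> UU; U -> SCC becomes U -> SE, E -> CC.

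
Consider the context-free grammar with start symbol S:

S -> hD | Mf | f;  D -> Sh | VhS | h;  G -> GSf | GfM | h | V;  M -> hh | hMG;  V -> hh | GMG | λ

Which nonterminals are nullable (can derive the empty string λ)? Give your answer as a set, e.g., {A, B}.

Directly nullable (have an ε-rule): {V}.
G is nullable via G -> V (every symbol on the right is already known nullable).
Not nullable: D, M, S — each has a terminal in every rule's right-hand side or depends on a non-nullable symbol.

{G, V}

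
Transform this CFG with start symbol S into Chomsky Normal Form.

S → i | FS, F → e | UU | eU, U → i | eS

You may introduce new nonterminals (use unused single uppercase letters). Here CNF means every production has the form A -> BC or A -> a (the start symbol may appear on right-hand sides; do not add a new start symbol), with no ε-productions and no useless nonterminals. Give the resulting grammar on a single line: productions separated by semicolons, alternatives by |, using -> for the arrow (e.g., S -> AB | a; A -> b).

S -> i | FS; A -> e; F -> e | AU | UU; U -> i | AS

No ε-productions.
No unit productions to eliminate.
TERM: introduce A -> e and substitute in every rule of length ≥2.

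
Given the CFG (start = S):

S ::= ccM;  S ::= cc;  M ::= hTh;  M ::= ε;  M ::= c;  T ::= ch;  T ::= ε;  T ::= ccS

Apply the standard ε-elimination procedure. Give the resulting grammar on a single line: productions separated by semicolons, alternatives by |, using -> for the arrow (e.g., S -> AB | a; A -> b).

S -> cc | ccM; M -> c | hh | hTh; T -> ch | ccS

Nullable set: {M, T}.
S -> ccM: M nullable, giving cc | ccM.
Drop M -> ε.
M -> hTh: T nullable, giving hTh | hh.
Drop T -> ε.
Unchanged (no nullable symbols): S -> cc; M -> c; T -> ccS; T -> ch.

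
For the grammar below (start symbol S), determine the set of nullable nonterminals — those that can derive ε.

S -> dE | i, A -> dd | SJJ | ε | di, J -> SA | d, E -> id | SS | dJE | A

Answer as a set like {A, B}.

Directly nullable (have an ε-rule): {A}.
E is nullable via E -> A (every symbol on the right is already known nullable).
Not nullable: J, S — each has a terminal in every rule's right-hand side or depends on a non-nullable symbol.

{A, E}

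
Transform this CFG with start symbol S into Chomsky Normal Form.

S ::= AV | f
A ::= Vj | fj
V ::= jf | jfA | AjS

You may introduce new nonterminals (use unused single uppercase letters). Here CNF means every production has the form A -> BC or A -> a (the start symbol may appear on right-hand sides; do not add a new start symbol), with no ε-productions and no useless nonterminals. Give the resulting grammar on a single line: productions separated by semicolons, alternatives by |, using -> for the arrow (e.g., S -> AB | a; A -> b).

No ε-productions.
No unit productions to eliminate.
TERM: introduce C -> f, B -> j and substitute in every rule of length ≥2.
BIN: V -> ABS becomes V -> AD, D -> BS; V -> BCA becomes V -> BE, E -> CA.

S -> f | AV; A -> CB | VB; B -> j; C -> f; D -> BS; E -> CA; V -> AD | BC | BE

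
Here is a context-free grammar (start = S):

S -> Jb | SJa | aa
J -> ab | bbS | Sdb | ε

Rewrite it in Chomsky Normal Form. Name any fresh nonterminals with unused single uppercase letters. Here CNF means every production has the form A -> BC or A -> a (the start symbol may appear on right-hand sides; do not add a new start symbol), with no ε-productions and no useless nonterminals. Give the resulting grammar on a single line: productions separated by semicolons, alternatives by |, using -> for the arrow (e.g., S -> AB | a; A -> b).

Nullable: {J}; after ε-elimination: S -> b | Jb | Sa | aa | SJa; J -> ab | Sdb | bbS.
No unit productions to eliminate.
TERM: introduce C -> a, B -> b, A -> d and substitute in every rule of length ≥2.
BIN: J -> BBS becomes J -> BD, D -> BS; J -> SAB becomes J -> SE, E -> AB; S -> SJC becomes S -> SF, F -> JC.

S -> b | CC | JB | SC | SF; A -> d; B -> b; C -> a; D -> BS; E -> AB; F -> JC; J -> BD | CB | SE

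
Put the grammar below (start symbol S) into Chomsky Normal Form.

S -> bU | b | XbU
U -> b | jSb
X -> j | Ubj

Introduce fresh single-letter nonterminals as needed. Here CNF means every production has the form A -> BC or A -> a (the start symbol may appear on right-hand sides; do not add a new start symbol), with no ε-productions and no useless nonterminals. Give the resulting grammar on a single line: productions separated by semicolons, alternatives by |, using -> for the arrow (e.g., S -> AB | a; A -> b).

S -> b | AU | XC; A -> b; B -> j; C -> AU; D -> SA; E -> AB; U -> b | BD; X -> j | UE

No ε-productions.
No unit productions to eliminate.
TERM: introduce A -> b, B -> j and substitute in every rule of length ≥2.
BIN: S -> XAU becomes S -> XC, C -> AU; U -> BSA becomes U -> BD, D -> SA; X -> UAB becomes X -> UE, E -> AB.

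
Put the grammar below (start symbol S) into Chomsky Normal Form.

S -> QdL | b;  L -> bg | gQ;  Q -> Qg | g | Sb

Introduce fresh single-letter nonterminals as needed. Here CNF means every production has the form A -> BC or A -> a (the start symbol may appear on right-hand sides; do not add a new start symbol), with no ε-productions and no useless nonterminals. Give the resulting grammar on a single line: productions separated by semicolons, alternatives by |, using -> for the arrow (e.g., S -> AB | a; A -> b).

S -> b | QD; A -> b; B -> g; C -> d; D -> CL; L -> AB | BQ; Q -> g | QB | SA

No ε-productions.
No unit productions to eliminate.
TERM: introduce A -> b, C -> d, B -> g and substitute in every rule of length ≥2.
BIN: S -> QCL becomes S -> QD, D -> CL.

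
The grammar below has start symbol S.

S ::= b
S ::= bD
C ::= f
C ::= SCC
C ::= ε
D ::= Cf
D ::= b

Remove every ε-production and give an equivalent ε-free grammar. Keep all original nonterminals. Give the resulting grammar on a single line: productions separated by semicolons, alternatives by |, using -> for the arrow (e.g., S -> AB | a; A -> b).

Nullable set: {C}.
Drop C -> ε.
C -> SCC: C, C nullable, giving S | SC | SCC.
D -> Cf: C nullable, giving Cf | f.
Unchanged (no nullable symbols): S -> b; S -> bD; C -> f; D -> b.

S -> b | bD; C -> S | f | SC | SCC; D -> b | f | Cf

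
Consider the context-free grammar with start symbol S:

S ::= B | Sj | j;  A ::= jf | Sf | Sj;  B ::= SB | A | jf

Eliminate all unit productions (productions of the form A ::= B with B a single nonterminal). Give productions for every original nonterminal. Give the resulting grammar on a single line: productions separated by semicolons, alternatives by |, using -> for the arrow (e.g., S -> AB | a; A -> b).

Unit productions: B->A, S->B.
Unit pairs (A ⇒* B via units): (B,A), (S,A), (S,B).
S: inherits non-unit rules of {A, B, S} → SB | Sf | Sj | j | jf.
A: inherits non-unit rules of {A} → Sf | Sj | jf.
B: inherits non-unit rules of {A, B} → SB | Sf | Sj | jf.

S -> j | SB | Sf | Sj | jf; A -> Sf | Sj | jf; B -> SB | Sf | Sj | jf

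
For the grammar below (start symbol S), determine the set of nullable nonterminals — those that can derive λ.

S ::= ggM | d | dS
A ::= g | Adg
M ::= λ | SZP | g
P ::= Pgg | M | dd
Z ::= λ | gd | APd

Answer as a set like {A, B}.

Directly nullable (have an ε-rule): {M, Z}.
P is nullable via P -> M (every symbol on the right is already known nullable).
Not nullable: A, S — each has a terminal in every rule's right-hand side or depends on a non-nullable symbol.

{M, P, Z}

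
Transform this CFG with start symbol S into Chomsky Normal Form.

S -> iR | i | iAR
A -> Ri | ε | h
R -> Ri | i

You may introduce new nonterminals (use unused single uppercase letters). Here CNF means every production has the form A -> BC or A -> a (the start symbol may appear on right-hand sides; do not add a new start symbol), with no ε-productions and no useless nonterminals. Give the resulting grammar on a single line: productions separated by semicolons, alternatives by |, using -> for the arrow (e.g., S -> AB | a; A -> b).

S -> i | BC | BR; A -> h | RB; B -> i; C -> AR; R -> i | RB

Nullable: {A}; after ε-elimination: S -> i | iR | iAR; A -> h | Ri; R -> i | Ri.
No unit productions to eliminate.
TERM: introduce B -> i and substitute in every rule of length ≥2.
BIN: S -> BAR becomes S -> BC, C -> AR.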